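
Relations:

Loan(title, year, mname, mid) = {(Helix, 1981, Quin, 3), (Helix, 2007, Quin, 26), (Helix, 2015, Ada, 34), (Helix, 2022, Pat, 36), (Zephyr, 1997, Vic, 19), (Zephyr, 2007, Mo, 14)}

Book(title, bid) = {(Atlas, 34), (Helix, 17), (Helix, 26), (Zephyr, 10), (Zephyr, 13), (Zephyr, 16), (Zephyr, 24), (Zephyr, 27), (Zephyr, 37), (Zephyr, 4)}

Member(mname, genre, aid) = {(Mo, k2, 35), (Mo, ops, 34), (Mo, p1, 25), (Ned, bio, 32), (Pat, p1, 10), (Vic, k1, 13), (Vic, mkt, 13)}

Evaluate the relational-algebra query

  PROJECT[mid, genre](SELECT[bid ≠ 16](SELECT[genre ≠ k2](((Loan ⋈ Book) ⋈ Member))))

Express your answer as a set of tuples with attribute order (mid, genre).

{(14, ops), (14, p1), (19, k1), (19, mkt), (36, p1)}

Natural join on title: {(Helix, 1981, Quin, 3, 17), (Helix, 1981, Quin, 3, 26), (Helix, 2007, Quin, 26, 17), (Helix, 2007, Quin, 26, 26), (Helix, 2015, Ada, 34, 17), (Helix, 2015, Ada, 34, 26), (Helix, 2022, Pat, 36, 17), (Helix, 2022, Pat, 36, 26), (Zephyr, 1997, Vic, 19, 10), (Zephyr, 1997, Vic, 19, 13), (Zephyr, 1997, Vic, 19, 16), (Zephyr, 1997, Vic, 19, 24), (Zephyr, 1997, Vic, 19, 27), (Zephyr, 1997, Vic, 19, 37), (Zephyr, 1997, Vic, 19, 4), (Zephyr, 2007, Mo, 14, 10), (Zephyr, 2007, Mo, 14, 13), (Zephyr, 2007, Mo, 14, 16), (Zephyr, 2007, Mo, 14, 24), (Zephyr, 2007, Mo, 14, 27), (Zephyr, 2007, Mo, 14, 37), (Zephyr, 2007, Mo, 14, 4)}
Natural join on mname: {(Helix, 2022, Pat, 36, 17, p1, 10), (Helix, 2022, Pat, 36, 26, p1, 10), (Zephyr, 1997, Vic, 19, 10, k1, 13), (Zephyr, 1997, Vic, 19, 10, mkt, 13), (Zephyr, 1997, Vic, 19, 13, k1, 13), (Zephyr, 1997, Vic, 19, 13, mkt, 13), (Zephyr, 1997, Vic, 19, 16, k1, 13), (Zephyr, 1997, Vic, 19, 16, mkt, 13), (Zephyr, 1997, Vic, 19, 24, k1, 13), (Zephyr, 1997, Vic, 19, 24, mkt, 13), (Zephyr, 1997, Vic, 19, 27, k1, 13), (Zephyr, 1997, Vic, 19, 27, mkt, 13), (Zephyr, 1997, Vic, 19, 37, k1, 13), (Zephyr, 1997, Vic, 19, 37, mkt, 13), (Zephyr, 1997, Vic, 19, 4, k1, 13), (Zephyr, 1997, Vic, 19, 4, mkt, 13), (Zephyr, 2007, Mo, 14, 10, k2, 35), (Zephyr, 2007, Mo, 14, 10, ops, 34), (Zephyr, 2007, Mo, 14, 10, p1, 25), (Zephyr, 2007, Mo, 14, 13, k2, 35), (Zephyr, 2007, Mo, 14, 13, ops, 34), (Zephyr, 2007, Mo, 14, 13, p1, 25), (Zephyr, 2007, Mo, 14, 16, k2, 35), (Zephyr, 2007, Mo, 14, 16, ops, 34), (Zephyr, 2007, Mo, 14, 16, p1, 25), (Zephyr, 2007, Mo, 14, 24, k2, 35), (Zephyr, 2007, Mo, 14, 24, ops, 34), (Zephyr, 2007, Mo, 14, 24, p1, 25), (Zephyr, 2007, Mo, 14, 27, k2, 35), (Zephyr, 2007, Mo, 14, 27, ops, 34), (Zephyr, 2007, Mo, 14, 27, p1, 25), (Zephyr, 2007, Mo, 14, 37, k2, 35), (Zephyr, 2007, Mo, 14, 37, ops, 34), (Zephyr, 2007, Mo, 14, 37, p1, 25), (Zephyr, 2007, Mo, 14, 4, k2, 35), (Zephyr, 2007, Mo, 14, 4, ops, 34), (Zephyr, 2007, Mo, 14, 4, p1, 25)}
Filtering on genre ≠ k2 leaves {(Helix, 2022, Pat, 36, 17, p1, 10), (Helix, 2022, Pat, 36, 26, p1, 10), (Zephyr, 1997, Vic, 19, 10, k1, 13), (Zephyr, 1997, Vic, 19, 10, mkt, 13), (Zephyr, 1997, Vic, 19, 13, k1, 13), (Zephyr, 1997, Vic, 19, 13, mkt, 13), (Zephyr, 1997, Vic, 19, 16, k1, 13), (Zephyr, 1997, Vic, 19, 16, mkt, 13), (Zephyr, 1997, Vic, 19, 24, k1, 13), (Zephyr, 1997, Vic, 19, 24, mkt, 13), (Zephyr, 1997, Vic, 19, 27, k1, 13), (Zephyr, 1997, Vic, 19, 27, mkt, 13), (Zephyr, 1997, Vic, 19, 37, k1, 13), (Zephyr, 1997, Vic, 19, 37, mkt, 13), (Zephyr, 1997, Vic, 19, 4, k1, 13), (Zephyr, 1997, Vic, 19, 4, mkt, 13), (Zephyr, 2007, Mo, 14, 10, ops, 34), (Zephyr, 2007, Mo, 14, 10, p1, 25), (Zephyr, 2007, Mo, 14, 13, ops, 34), (Zephyr, 2007, Mo, 14, 13, p1, 25), (Zephyr, 2007, Mo, 14, 16, ops, 34), (Zephyr, 2007, Mo, 14, 16, p1, 25), (Zephyr, 2007, Mo, 14, 24, ops, 34), (Zephyr, 2007, Mo, 14, 24, p1, 25), (Zephyr, 2007, Mo, 14, 27, ops, 34), (Zephyr, 2007, Mo, 14, 27, p1, 25), (Zephyr, 2007, Mo, 14, 37, ops, 34), (Zephyr, 2007, Mo, 14, 37, p1, 25), (Zephyr, 2007, Mo, 14, 4, ops, 34), (Zephyr, 2007, Mo, 14, 4, p1, 25)}.
Filtering on bid ≠ 16 leaves {(Helix, 2022, Pat, 36, 17, p1, 10), (Helix, 2022, Pat, 36, 26, p1, 10), (Zephyr, 1997, Vic, 19, 10, k1, 13), (Zephyr, 1997, Vic, 19, 10, mkt, 13), (Zephyr, 1997, Vic, 19, 13, k1, 13), (Zephyr, 1997, Vic, 19, 13, mkt, 13), (Zephyr, 1997, Vic, 19, 24, k1, 13), (Zephyr, 1997, Vic, 19, 24, mkt, 13), (Zephyr, 1997, Vic, 19, 27, k1, 13), (Zephyr, 1997, Vic, 19, 27, mkt, 13), (Zephyr, 1997, Vic, 19, 37, k1, 13), (Zephyr, 1997, Vic, 19, 37, mkt, 13), (Zephyr, 1997, Vic, 19, 4, k1, 13), (Zephyr, 1997, Vic, 19, 4, mkt, 13), (Zephyr, 2007, Mo, 14, 10, ops, 34), (Zephyr, 2007, Mo, 14, 10, p1, 25), (Zephyr, 2007, Mo, 14, 13, ops, 34), (Zephyr, 2007, Mo, 14, 13, p1, 25), (Zephyr, 2007, Mo, 14, 24, ops, 34), (Zephyr, 2007, Mo, 14, 24, p1, 25), (Zephyr, 2007, Mo, 14, 27, ops, 34), (Zephyr, 2007, Mo, 14, 27, p1, 25), (Zephyr, 2007, Mo, 14, 37, ops, 34), (Zephyr, 2007, Mo, 14, 37, p1, 25), (Zephyr, 2007, Mo, 14, 4, ops, 34), (Zephyr, 2007, Mo, 14, 4, p1, 25)}.
Projecting to mid, genre (21 duplicate(s) eliminated): {(14, ops), (14, p1), (19, k1), (19, mkt), (36, p1)}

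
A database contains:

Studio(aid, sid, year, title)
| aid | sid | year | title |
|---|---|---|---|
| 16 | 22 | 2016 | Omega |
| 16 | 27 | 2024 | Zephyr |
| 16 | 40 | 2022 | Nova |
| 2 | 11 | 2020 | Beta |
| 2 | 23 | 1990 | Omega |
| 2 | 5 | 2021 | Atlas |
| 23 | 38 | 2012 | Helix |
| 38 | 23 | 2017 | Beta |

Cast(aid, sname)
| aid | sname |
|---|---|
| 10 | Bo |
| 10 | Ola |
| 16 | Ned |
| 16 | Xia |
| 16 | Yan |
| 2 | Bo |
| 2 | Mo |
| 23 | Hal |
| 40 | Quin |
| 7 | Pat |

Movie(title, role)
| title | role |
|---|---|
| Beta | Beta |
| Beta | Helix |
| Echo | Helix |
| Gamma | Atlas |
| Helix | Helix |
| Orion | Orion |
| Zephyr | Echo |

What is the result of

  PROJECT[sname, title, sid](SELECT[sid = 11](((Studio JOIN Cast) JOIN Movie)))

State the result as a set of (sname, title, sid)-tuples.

Natural join on aid: {(16, 22, 2016, Omega, Ned), (16, 22, 2016, Omega, Xia), (16, 22, 2016, Omega, Yan), (16, 27, 2024, Zephyr, Ned), (16, 27, 2024, Zephyr, Xia), (16, 27, 2024, Zephyr, Yan), (16, 40, 2022, Nova, Ned), (16, 40, 2022, Nova, Xia), (16, 40, 2022, Nova, Yan), (2, 11, 2020, Beta, Bo), (2, 11, 2020, Beta, Mo), (2, 23, 1990, Omega, Bo), (2, 23, 1990, Omega, Mo), (2, 5, 2021, Atlas, Bo), (2, 5, 2021, Atlas, Mo), (23, 38, 2012, Helix, Hal)}
Natural join on title: {(16, 27, 2024, Zephyr, Ned, Echo), (16, 27, 2024, Zephyr, Xia, Echo), (16, 27, 2024, Zephyr, Yan, Echo), (2, 11, 2020, Beta, Bo, Beta), (2, 11, 2020, Beta, Bo, Helix), (2, 11, 2020, Beta, Mo, Beta), (2, 11, 2020, Beta, Mo, Helix), (23, 38, 2012, Helix, Hal, Helix)}
Apply σ_{sid = 11}; surviving tuples: {(2, 11, 2020, Beta, Bo, Beta), (2, 11, 2020, Beta, Bo, Helix), (2, 11, 2020, Beta, Mo, Beta), (2, 11, 2020, Beta, Mo, Helix)}
Projecting to sname, title, sid (2 duplicate(s) eliminated): {(Bo, Beta, 11), (Mo, Beta, 11)}

{(Bo, Beta, 11), (Mo, Beta, 11)}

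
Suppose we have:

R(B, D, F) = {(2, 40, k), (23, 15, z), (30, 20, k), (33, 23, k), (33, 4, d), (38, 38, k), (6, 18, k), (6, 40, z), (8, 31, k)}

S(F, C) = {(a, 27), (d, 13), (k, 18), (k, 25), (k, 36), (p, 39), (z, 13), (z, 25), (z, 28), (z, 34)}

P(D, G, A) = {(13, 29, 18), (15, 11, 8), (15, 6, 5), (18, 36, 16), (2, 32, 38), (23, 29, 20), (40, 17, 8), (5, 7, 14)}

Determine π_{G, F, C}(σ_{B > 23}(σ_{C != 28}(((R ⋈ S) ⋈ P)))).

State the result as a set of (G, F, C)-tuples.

{(29, k, 18), (29, k, 25), (29, k, 36)}

Joining R and S on F yields {(2, 40, k, 18), (2, 40, k, 25), (2, 40, k, 36), (23, 15, z, 13), (23, 15, z, 25), (23, 15, z, 28), (23, 15, z, 34), (30, 20, k, 18), (30, 20, k, 25), (30, 20, k, 36), (33, 23, k, 18), (33, 23, k, 25), (33, 23, k, 36), (33, 4, d, 13), (38, 38, k, 18), (38, 38, k, 25), (38, 38, k, 36), (6, 18, k, 18), (6, 18, k, 25), (6, 18, k, 36), (6, 40, z, 13), (6, 40, z, 25), (6, 40, z, 28), (6, 40, z, 34), (8, 31, k, 18), (8, 31, k, 25), (8, 31, k, 36)}.
Joining (R ⋈ S) and P on D yields {(2, 40, k, 18, 17, 8), (2, 40, k, 25, 17, 8), (2, 40, k, 36, 17, 8), (23, 15, z, 13, 11, 8), (23, 15, z, 13, 6, 5), (23, 15, z, 25, 11, 8), (23, 15, z, 25, 6, 5), (23, 15, z, 28, 11, 8), (23, 15, z, 28, 6, 5), (23, 15, z, 34, 11, 8), (23, 15, z, 34, 6, 5), (33, 23, k, 18, 29, 20), (33, 23, k, 25, 29, 20), (33, 23, k, 36, 29, 20), (6, 18, k, 18, 36, 16), (6, 18, k, 25, 36, 16), (6, 18, k, 36, 36, 16), (6, 40, z, 13, 17, 8), (6, 40, z, 25, 17, 8), (6, 40, z, 28, 17, 8), (6, 40, z, 34, 17, 8)}.
Selection C != 28: {(2, 40, k, 18, 17, 8), (2, 40, k, 25, 17, 8), (2, 40, k, 36, 17, 8), (23, 15, z, 13, 11, 8), (23, 15, z, 13, 6, 5), (23, 15, z, 25, 11, 8), (23, 15, z, 25, 6, 5), (23, 15, z, 34, 11, 8), (23, 15, z, 34, 6, 5), (33, 23, k, 18, 29, 20), (33, 23, k, 25, 29, 20), (33, 23, k, 36, 29, 20), (6, 18, k, 18, 36, 16), (6, 18, k, 25, 36, 16), (6, 18, k, 36, 36, 16), (6, 40, z, 13, 17, 8), (6, 40, z, 25, 17, 8), (6, 40, z, 34, 17, 8)}
Selection B > 23: {(33, 23, k, 18, 29, 20), (33, 23, k, 25, 29, 20), (33, 23, k, 36, 29, 20)}
Projecting to G, F, C: {(29, k, 18), (29, k, 25), (29, k, 36)}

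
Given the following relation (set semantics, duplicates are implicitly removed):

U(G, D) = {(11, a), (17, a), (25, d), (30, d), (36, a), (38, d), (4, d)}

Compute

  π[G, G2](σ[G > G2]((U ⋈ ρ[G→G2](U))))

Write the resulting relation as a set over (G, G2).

ρ[G→G2]: schema becomes (G2, D); tuples unchanged.
U ⋈ ρ[G→G2](U) (natural join on D): {(11, a, 11), (11, a, 17), (11, a, 36), (17, a, 11), (17, a, 17), (17, a, 36), (25, d, 25), (25, d, 30), (25, d, 38), (25, d, 4), (30, d, 25), (30, d, 30), (30, d, 38), (30, d, 4), (36, a, 11), (36, a, 17), (36, a, 36), (38, d, 25), (38, d, 30), (38, d, 38), (38, d, 4), (4, d, 25), (4, d, 30), (4, d, 38), (4, d, 4)}
Apply σ_{G > G2}; surviving tuples: {(17, a, 11), (25, d, 4), (30, d, 25), (30, d, 4), (36, a, 11), (36, a, 17), (38, d, 25), (38, d, 30), (38, d, 4)}
π[G, G2]: project onto (G, G2) → {(17, 11), (25, 4), (30, 25), (30, 4), (36, 11), (36, 17), (38, 25), (38, 30), (38, 4)}

{(17, 11), (25, 4), (30, 25), (30, 4), (36, 11), (36, 17), (38, 25), (38, 30), (38, 4)}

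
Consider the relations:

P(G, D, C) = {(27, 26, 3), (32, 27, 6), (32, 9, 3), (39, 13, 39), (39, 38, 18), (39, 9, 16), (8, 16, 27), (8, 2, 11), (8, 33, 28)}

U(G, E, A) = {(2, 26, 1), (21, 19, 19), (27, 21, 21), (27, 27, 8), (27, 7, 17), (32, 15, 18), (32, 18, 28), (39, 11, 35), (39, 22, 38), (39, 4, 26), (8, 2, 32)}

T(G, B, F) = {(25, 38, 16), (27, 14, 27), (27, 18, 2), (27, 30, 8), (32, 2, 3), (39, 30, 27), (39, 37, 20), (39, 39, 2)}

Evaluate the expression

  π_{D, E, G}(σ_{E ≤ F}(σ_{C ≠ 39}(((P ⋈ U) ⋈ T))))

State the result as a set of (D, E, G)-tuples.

P ⋈ U (natural join on G): {(27, 26, 3, 21, 21), (27, 26, 3, 27, 8), (27, 26, 3, 7, 17), (32, 27, 6, 15, 18), (32, 27, 6, 18, 28), (32, 9, 3, 15, 18), (32, 9, 3, 18, 28), (39, 13, 39, 11, 35), (39, 13, 39, 22, 38), (39, 13, 39, 4, 26), (39, 38, 18, 11, 35), (39, 38, 18, 22, 38), (39, 38, 18, 4, 26), (39, 9, 16, 11, 35), (39, 9, 16, 22, 38), (39, 9, 16, 4, 26), (8, 16, 27, 2, 32), (8, 2, 11, 2, 32), (8, 33, 28, 2, 32)}
(P ⋈ U) ⋈ T (natural join on G): {(27, 26, 3, 21, 21, 14, 27), (27, 26, 3, 21, 21, 18, 2), (27, 26, 3, 21, 21, 30, 8), (27, 26, 3, 27, 8, 14, 27), (27, 26, 3, 27, 8, 18, 2), (27, 26, 3, 27, 8, 30, 8), (27, 26, 3, 7, 17, 14, 27), (27, 26, 3, 7, 17, 18, 2), (27, 26, 3, 7, 17, 30, 8), (32, 27, 6, 15, 18, 2, 3), (32, 27, 6, 18, 28, 2, 3), (32, 9, 3, 15, 18, 2, 3), (32, 9, 3, 18, 28, 2, 3), (39, 13, 39, 11, 35, 30, 27), (39, 13, 39, 11, 35, 37, 20), (39, 13, 39, 11, 35, 39, 2), (39, 13, 39, 22, 38, 30, 27), (39, 13, 39, 22, 38, 37, 20), (39, 13, 39, 22, 38, 39, 2), (39, 13, 39, 4, 26, 30, 27), (39, 13, 39, 4, 26, 37, 20), (39, 13, 39, 4, 26, 39, 2), (39, 38, 18, 11, 35, 30, 27), (39, 38, 18, 11, 35, 37, 20), (39, 38, 18, 11, 35, 39, 2), (39, 38, 18, 22, 38, 30, 27), (39, 38, 18, 22, 38, 37, 20), (39, 38, 18, 22, 38, 39, 2), (39, 38, 18, 4, 26, 30, 27), (39, 38, 18, 4, 26, 37, 20), (39, 38, 18, 4, 26, 39, 2), (39, 9, 16, 11, 35, 30, 27), (39, 9, 16, 11, 35, 37, 20), (39, 9, 16, 11, 35, 39, 2), (39, 9, 16, 22, 38, 30, 27), (39, 9, 16, 22, 38, 37, 20), (39, 9, 16, 22, 38, 39, 2), (39, 9, 16, 4, 26, 30, 27), (39, 9, 16, 4, 26, 37, 20), (39, 9, 16, 4, 26, 39, 2)}
Selection C ≠ 39: {(27, 26, 3, 21, 21, 14, 27), (27, 26, 3, 21, 21, 18, 2), (27, 26, 3, 21, 21, 30, 8), (27, 26, 3, 27, 8, 14, 27), (27, 26, 3, 27, 8, 18, 2), (27, 26, 3, 27, 8, 30, 8), (27, 26, 3, 7, 17, 14, 27), (27, 26, 3, 7, 17, 18, 2), (27, 26, 3, 7, 17, 30, 8), (32, 27, 6, 15, 18, 2, 3), (32, 27, 6, 18, 28, 2, 3), (32, 9, 3, 15, 18, 2, 3), (32, 9, 3, 18, 28, 2, 3), (39, 38, 18, 11, 35, 30, 27), (39, 38, 18, 11, 35, 37, 20), (39, 38, 18, 11, 35, 39, 2), (39, 38, 18, 22, 38, 30, 27), (39, 38, 18, 22, 38, 37, 20), (39, 38, 18, 22, 38, 39, 2), (39, 38, 18, 4, 26, 30, 27), (39, 38, 18, 4, 26, 37, 20), (39, 38, 18, 4, 26, 39, 2), (39, 9, 16, 11, 35, 30, 27), (39, 9, 16, 11, 35, 37, 20), (39, 9, 16, 11, 35, 39, 2), (39, 9, 16, 22, 38, 30, 27), (39, 9, 16, 22, 38, 37, 20), (39, 9, 16, 22, 38, 39, 2), (39, 9, 16, 4, 26, 30, 27), (39, 9, 16, 4, 26, 37, 20), (39, 9, 16, 4, 26, 39, 2)}
Selection E ≤ F: {(27, 26, 3, 21, 21, 14, 27), (27, 26, 3, 27, 8, 14, 27), (27, 26, 3, 7, 17, 14, 27), (27, 26, 3, 7, 17, 30, 8), (39, 38, 18, 11, 35, 30, 27), (39, 38, 18, 11, 35, 37, 20), (39, 38, 18, 22, 38, 30, 27), (39, 38, 18, 4, 26, 30, 27), (39, 38, 18, 4, 26, 37, 20), (39, 9, 16, 11, 35, 30, 27), (39, 9, 16, 11, 35, 37, 20), (39, 9, 16, 22, 38, 30, 27), (39, 9, 16, 4, 26, 30, 27), (39, 9, 16, 4, 26, 37, 20)}
Projecting to D, E, G (5 duplicate(s) eliminated): {(26, 21, 27), (26, 27, 27), (26, 7, 27), (38, 11, 39), (38, 22, 39), (38, 4, 39), (9, 11, 39), (9, 22, 39), (9, 4, 39)}

{(26, 21, 27), (26, 27, 27), (26, 7, 27), (38, 11, 39), (38, 22, 39), (38, 4, 39), (9, 11, 39), (9, 22, 39), (9, 4, 39)}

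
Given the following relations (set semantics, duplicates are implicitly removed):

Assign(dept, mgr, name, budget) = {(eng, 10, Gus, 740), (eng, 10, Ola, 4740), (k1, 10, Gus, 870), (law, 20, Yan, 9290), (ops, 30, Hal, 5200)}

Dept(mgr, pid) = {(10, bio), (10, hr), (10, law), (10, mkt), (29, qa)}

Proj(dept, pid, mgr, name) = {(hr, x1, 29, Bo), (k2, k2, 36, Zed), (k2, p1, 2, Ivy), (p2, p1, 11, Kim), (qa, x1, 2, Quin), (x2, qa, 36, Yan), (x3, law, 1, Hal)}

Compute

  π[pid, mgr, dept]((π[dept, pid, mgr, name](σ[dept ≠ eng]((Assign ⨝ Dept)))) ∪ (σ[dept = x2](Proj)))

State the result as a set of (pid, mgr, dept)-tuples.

Natural join on mgr: {(eng, 10, Gus, 740, bio), (eng, 10, Gus, 740, hr), (eng, 10, Gus, 740, law), (eng, 10, Gus, 740, mkt), (eng, 10, Ola, 4740, bio), (eng, 10, Ola, 4740, hr), (eng, 10, Ola, 4740, law), (eng, 10, Ola, 4740, mkt), (k1, 10, Gus, 870, bio), (k1, 10, Gus, 870, hr), (k1, 10, Gus, 870, law), (k1, 10, Gus, 870, mkt)}
Filtering on dept ≠ eng leaves {(k1, 10, Gus, 870, bio), (k1, 10, Gus, 870, hr), (k1, 10, Gus, 870, law), (k1, 10, Gus, 870, mkt)}.
π[dept, pid, mgr, name]: project onto (dept, pid, mgr, name) → {(k1, bio, 10, Gus), (k1, hr, 10, Gus), (k1, law, 10, Gus), (k1, mkt, 10, Gus)}
Filtering on dept = x2 leaves {(x2, qa, 36, Yan)}.
Union: {(k1, bio, 10, Gus), (k1, hr, 10, Gus), (k1, law, 10, Gus), (k1, mkt, 10, Gus)} with {(x2, qa, 36, Yan)} → {(k1, bio, 10, Gus), (k1, hr, 10, Gus), (k1, law, 10, Gus), (k1, mkt, 10, Gus), (x2, qa, 36, Yan)}
π[pid, mgr, dept]: project onto (pid, mgr, dept) → {(bio, 10, k1), (hr, 10, k1), (law, 10, k1), (mkt, 10, k1), (qa, 36, x2)}

{(bio, 10, k1), (hr, 10, k1), (law, 10, k1), (mkt, 10, k1), (qa, 36, x2)}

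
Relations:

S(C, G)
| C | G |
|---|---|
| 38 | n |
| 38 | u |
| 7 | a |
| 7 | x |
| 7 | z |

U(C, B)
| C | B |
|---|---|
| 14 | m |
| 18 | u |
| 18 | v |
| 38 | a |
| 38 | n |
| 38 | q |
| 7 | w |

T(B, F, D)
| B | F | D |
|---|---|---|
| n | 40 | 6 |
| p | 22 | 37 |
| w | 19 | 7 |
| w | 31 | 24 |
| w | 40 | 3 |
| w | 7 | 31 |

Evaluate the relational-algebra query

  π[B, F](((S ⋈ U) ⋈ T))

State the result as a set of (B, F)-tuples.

{(n, 40), (w, 19), (w, 31), (w, 40), (w, 7)}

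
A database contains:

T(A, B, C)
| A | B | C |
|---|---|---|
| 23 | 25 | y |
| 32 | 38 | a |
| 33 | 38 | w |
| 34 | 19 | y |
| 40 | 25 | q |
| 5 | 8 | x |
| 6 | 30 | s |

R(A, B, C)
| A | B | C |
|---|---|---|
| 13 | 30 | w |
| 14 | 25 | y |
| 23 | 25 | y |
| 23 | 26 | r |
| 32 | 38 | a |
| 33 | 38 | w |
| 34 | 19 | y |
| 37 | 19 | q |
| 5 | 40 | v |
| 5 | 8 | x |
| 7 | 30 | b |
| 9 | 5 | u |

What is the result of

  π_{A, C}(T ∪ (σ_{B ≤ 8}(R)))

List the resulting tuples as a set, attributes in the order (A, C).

{(23, y), (32, a), (33, w), (34, y), (40, q), (5, x), (6, s), (9, u)}

Apply σ_{B ≤ 8}; surviving tuples: {(5, 8, x), (9, 5, u)}
Union: {(23, 25, y), (32, 38, a), (33, 38, w), (34, 19, y), (40, 25, q), (5, 8, x), (6, 30, s)} with {(5, 8, x), (9, 5, u)} → {(23, 25, y), (32, 38, a), (33, 38, w), (34, 19, y), (40, 25, q), (5, 8, x), (6, 30, s), (9, 5, u)}
Projecting to A, C: {(23, y), (32, a), (33, w), (34, y), (40, q), (5, x), (6, s), (9, u)}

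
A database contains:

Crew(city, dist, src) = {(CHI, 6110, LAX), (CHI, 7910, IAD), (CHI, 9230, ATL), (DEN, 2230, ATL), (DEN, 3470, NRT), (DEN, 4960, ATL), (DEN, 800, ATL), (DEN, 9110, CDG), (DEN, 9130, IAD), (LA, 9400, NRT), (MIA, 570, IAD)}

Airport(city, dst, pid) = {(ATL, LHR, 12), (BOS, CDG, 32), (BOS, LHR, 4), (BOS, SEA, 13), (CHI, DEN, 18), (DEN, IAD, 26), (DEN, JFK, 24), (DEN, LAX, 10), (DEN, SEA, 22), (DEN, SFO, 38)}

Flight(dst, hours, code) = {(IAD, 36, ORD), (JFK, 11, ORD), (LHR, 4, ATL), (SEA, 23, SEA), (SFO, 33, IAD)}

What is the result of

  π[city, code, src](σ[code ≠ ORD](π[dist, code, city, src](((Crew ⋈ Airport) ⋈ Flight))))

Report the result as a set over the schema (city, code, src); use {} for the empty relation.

Crew ⋈ Airport (natural join on city): {(CHI, 6110, LAX, DEN, 18), (CHI, 7910, IAD, DEN, 18), (CHI, 9230, ATL, DEN, 18), (DEN, 2230, ATL, IAD, 26), (DEN, 2230, ATL, JFK, 24), (DEN, 2230, ATL, LAX, 10), (DEN, 2230, ATL, SEA, 22), (DEN, 2230, ATL, SFO, 38), (DEN, 3470, NRT, IAD, 26), (DEN, 3470, NRT, JFK, 24), (DEN, 3470, NRT, LAX, 10), (DEN, 3470, NRT, SEA, 22), (DEN, 3470, NRT, SFO, 38), (DEN, 4960, ATL, IAD, 26), (DEN, 4960, ATL, JFK, 24), (DEN, 4960, ATL, LAX, 10), (DEN, 4960, ATL, SEA, 22), (DEN, 4960, ATL, SFO, 38), (DEN, 800, ATL, IAD, 26), (DEN, 800, ATL, JFK, 24), (DEN, 800, ATL, LAX, 10), (DEN, 800, ATL, SEA, 22), (DEN, 800, ATL, SFO, 38), (DEN, 9110, CDG, IAD, 26), (DEN, 9110, CDG, JFK, 24), (DEN, 9110, CDG, LAX, 10), (DEN, 9110, CDG, SEA, 22), (DEN, 9110, CDG, SFO, 38), (DEN, 9130, IAD, IAD, 26), (DEN, 9130, IAD, JFK, 24), (DEN, 9130, IAD, LAX, 10), (DEN, 9130, IAD, SEA, 22), (DEN, 9130, IAD, SFO, 38)}
(Crew ⋈ Airport) ⋈ Flight (natural join on dst): {(DEN, 2230, ATL, IAD, 26, 36, ORD), (DEN, 2230, ATL, JFK, 24, 11, ORD), (DEN, 2230, ATL, SEA, 22, 23, SEA), (DEN, 2230, ATL, SFO, 38, 33, IAD), (DEN, 3470, NRT, IAD, 26, 36, ORD), (DEN, 3470, NRT, JFK, 24, 11, ORD), (DEN, 3470, NRT, SEA, 22, 23, SEA), (DEN, 3470, NRT, SFO, 38, 33, IAD), (DEN, 4960, ATL, IAD, 26, 36, ORD), (DEN, 4960, ATL, JFK, 24, 11, ORD), (DEN, 4960, ATL, SEA, 22, 23, SEA), (DEN, 4960, ATL, SFO, 38, 33, IAD), (DEN, 800, ATL, IAD, 26, 36, ORD), (DEN, 800, ATL, JFK, 24, 11, ORD), (DEN, 800, ATL, SEA, 22, 23, SEA), (DEN, 800, ATL, SFO, 38, 33, IAD), (DEN, 9110, CDG, IAD, 26, 36, ORD), (DEN, 9110, CDG, JFK, 24, 11, ORD), (DEN, 9110, CDG, SEA, 22, 23, SEA), (DEN, 9110, CDG, SFO, 38, 33, IAD), (DEN, 9130, IAD, IAD, 26, 36, ORD), (DEN, 9130, IAD, JFK, 24, 11, ORD), (DEN, 9130, IAD, SEA, 22, 23, SEA), (DEN, 9130, IAD, SFO, 38, 33, IAD)}
π[dist, code, city, src]: project onto (dist, code, city, src) (6 duplicate(s) eliminated) → {(2230, IAD, DEN, ATL), (2230, ORD, DEN, ATL), (2230, SEA, DEN, ATL), (3470, IAD, DEN, NRT), (3470, ORD, DEN, NRT), (3470, SEA, DEN, NRT), (4960, IAD, DEN, ATL), (4960, ORD, DEN, ATL), (4960, SEA, DEN, ATL), (800, IAD, DEN, ATL), (800, ORD, DEN, ATL), (800, SEA, DEN, ATL), (9110, IAD, DEN, CDG), (9110, ORD, DEN, CDG), (9110, SEA, DEN, CDG), (9130, IAD, DEN, IAD), (9130, ORD, DEN, IAD), (9130, SEA, DEN, IAD)}
Apply σ_{code ≠ ORD}; surviving tuples: {(2230, IAD, DEN, ATL), (2230, SEA, DEN, ATL), (3470, IAD, DEN, NRT), (3470, SEA, DEN, NRT), (4960, IAD, DEN, ATL), (4960, SEA, DEN, ATL), (800, IAD, DEN, ATL), (800, SEA, DEN, ATL), (9110, IAD, DEN, CDG), (9110, SEA, DEN, CDG), (9130, IAD, DEN, IAD), (9130, SEA, DEN, IAD)}
π[city, code, src]: project onto (city, code, src) (4 duplicate(s) eliminated) → {(DEN, IAD, ATL), (DEN, IAD, CDG), (DEN, IAD, IAD), (DEN, IAD, NRT), (DEN, SEA, ATL), (DEN, SEA, CDG), (DEN, SEA, IAD), (DEN, SEA, NRT)}

{(DEN, IAD, ATL), (DEN, IAD, CDG), (DEN, IAD, IAD), (DEN, IAD, NRT), (DEN, SEA, ATL), (DEN, SEA, CDG), (DEN, SEA, IAD), (DEN, SEA, NRT)}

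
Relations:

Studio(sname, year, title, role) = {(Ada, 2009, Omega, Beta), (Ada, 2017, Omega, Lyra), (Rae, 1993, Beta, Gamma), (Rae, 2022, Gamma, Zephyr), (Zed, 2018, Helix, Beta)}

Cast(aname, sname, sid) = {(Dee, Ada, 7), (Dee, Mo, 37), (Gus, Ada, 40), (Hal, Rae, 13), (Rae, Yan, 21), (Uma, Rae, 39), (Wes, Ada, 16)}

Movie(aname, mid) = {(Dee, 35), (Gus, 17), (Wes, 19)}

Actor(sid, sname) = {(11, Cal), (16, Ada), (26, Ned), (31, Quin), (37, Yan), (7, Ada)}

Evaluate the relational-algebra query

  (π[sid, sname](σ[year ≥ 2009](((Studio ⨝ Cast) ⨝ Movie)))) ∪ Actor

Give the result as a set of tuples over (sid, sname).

{(11, Cal), (16, Ada), (26, Ned), (31, Quin), (37, Yan), (40, Ada), (7, Ada)}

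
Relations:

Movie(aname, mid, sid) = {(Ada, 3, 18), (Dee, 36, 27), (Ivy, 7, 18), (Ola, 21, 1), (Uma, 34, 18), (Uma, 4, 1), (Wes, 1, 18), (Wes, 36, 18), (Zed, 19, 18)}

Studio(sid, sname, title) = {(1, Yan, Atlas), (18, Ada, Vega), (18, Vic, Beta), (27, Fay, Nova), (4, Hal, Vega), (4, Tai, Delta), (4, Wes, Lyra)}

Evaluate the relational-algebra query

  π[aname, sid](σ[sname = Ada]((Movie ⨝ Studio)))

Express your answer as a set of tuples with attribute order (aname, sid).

Movie ⋈ Studio (natural join on sid): {(Ada, 3, 18, Ada, Vega), (Ada, 3, 18, Vic, Beta), (Dee, 36, 27, Fay, Nova), (Ivy, 7, 18, Ada, Vega), (Ivy, 7, 18, Vic, Beta), (Ola, 21, 1, Yan, Atlas), (Uma, 34, 18, Ada, Vega), (Uma, 34, 18, Vic, Beta), (Uma, 4, 1, Yan, Atlas), (Wes, 1, 18, Ada, Vega), (Wes, 1, 18, Vic, Beta), (Wes, 36, 18, Ada, Vega), (Wes, 36, 18, Vic, Beta), (Zed, 19, 18, Ada, Vega), (Zed, 19, 18, Vic, Beta)}
Filtering on sname = Ada leaves {(Ada, 3, 18, Ada, Vega), (Ivy, 7, 18, Ada, Vega), (Uma, 34, 18, Ada, Vega), (Wes, 1, 18, Ada, Vega), (Wes, 36, 18, Ada, Vega), (Zed, 19, 18, Ada, Vega)}.
π_{aname, sid} gives {(Ada, 18), (Ivy, 18), (Uma, 18), (Wes, 18), (Zed, 18)} (1 duplicate(s) eliminated).

{(Ada, 18), (Ivy, 18), (Uma, 18), (Wes, 18), (Zed, 18)}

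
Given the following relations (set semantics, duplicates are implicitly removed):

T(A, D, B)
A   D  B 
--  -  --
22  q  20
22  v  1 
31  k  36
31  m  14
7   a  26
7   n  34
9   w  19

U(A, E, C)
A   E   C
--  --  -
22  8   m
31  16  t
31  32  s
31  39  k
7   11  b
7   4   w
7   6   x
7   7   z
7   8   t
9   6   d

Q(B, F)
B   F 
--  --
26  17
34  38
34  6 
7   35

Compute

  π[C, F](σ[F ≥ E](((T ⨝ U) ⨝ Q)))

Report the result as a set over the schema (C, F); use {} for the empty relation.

Joining T and U on A yields {(22, q, 20, 8, m), (22, v, 1, 8, m), (31, k, 36, 16, t), (31, k, 36, 32, s), (31, k, 36, 39, k), (31, m, 14, 16, t), (31, m, 14, 32, s), (31, m, 14, 39, k), (7, a, 26, 11, b), (7, a, 26, 4, w), (7, a, 26, 6, x), (7, a, 26, 7, z), (7, a, 26, 8, t), (7, n, 34, 11, b), (7, n, 34, 4, w), (7, n, 34, 6, x), (7, n, 34, 7, z), (7, n, 34, 8, t), (9, w, 19, 6, d)}.
Joining (T ⨝ U) and Q on B yields {(7, a, 26, 11, b, 17), (7, a, 26, 4, w, 17), (7, a, 26, 6, x, 17), (7, a, 26, 7, z, 17), (7, a, 26, 8, t, 17), (7, n, 34, 11, b, 38), (7, n, 34, 11, b, 6), (7, n, 34, 4, w, 38), (7, n, 34, 4, w, 6), (7, n, 34, 6, x, 38), (7, n, 34, 6, x, 6), (7, n, 34, 7, z, 38), (7, n, 34, 7, z, 6), (7, n, 34, 8, t, 38), (7, n, 34, 8, t, 6)}.
Apply σ_{F ≥ E}; surviving tuples: {(7, a, 26, 11, b, 17), (7, a, 26, 4, w, 17), (7, a, 26, 6, x, 17), (7, a, 26, 7, z, 17), (7, a, 26, 8, t, 17), (7, n, 34, 11, b, 38), (7, n, 34, 4, w, 38), (7, n, 34, 4, w, 6), (7, n, 34, 6, x, 38), (7, n, 34, 6, x, 6), (7, n, 34, 7, z, 38), (7, n, 34, 8, t, 38)}
π_{C, F} gives {(b, 17), (b, 38), (t, 17), (t, 38), (w, 17), (w, 38), (w, 6), (x, 17), (x, 38), (x, 6), (z, 17), (z, 38)}.

{(b, 17), (b, 38), (t, 17), (t, 38), (w, 17), (w, 38), (w, 6), (x, 17), (x, 38), (x, 6), (z, 17), (z, 38)}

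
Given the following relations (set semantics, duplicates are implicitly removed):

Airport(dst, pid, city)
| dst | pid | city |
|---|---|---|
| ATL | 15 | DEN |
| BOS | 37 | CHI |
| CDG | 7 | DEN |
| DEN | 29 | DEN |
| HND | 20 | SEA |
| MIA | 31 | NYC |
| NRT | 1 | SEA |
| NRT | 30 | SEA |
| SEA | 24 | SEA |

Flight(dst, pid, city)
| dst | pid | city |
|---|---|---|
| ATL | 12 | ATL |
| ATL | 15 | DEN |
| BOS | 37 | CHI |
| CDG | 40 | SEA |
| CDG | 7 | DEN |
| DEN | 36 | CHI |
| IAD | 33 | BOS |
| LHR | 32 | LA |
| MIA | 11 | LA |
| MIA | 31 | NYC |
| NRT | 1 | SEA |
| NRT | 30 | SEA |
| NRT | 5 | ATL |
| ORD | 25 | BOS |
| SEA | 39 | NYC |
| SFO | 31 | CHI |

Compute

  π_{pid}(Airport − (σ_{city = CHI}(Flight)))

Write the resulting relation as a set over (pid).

Selection city = CHI: {(BOS, 37, CHI), (DEN, 36, CHI), (SFO, 31, CHI)}
Set difference of the two operands is {(ATL, 15, DEN), (CDG, 7, DEN), (DEN, 29, DEN), (HND, 20, SEA), (MIA, 31, NYC), (NRT, 1, SEA), (NRT, 30, SEA), (SEA, 24, SEA)}.
π[pid]: project onto (pid) → {1, 15, 20, 24, 29, 30, 31, 7}

{1, 15, 20, 24, 29, 30, 31, 7}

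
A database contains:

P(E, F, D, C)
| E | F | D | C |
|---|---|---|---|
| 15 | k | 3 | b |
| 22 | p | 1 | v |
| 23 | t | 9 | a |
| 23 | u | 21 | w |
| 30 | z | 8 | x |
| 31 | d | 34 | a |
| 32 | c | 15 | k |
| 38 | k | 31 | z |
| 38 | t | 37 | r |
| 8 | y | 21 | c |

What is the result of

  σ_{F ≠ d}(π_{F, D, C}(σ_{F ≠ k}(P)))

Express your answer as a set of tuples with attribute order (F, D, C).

{(c, 15, k), (p, 1, v), (t, 37, r), (t, 9, a), (u, 21, w), (y, 21, c), (z, 8, x)}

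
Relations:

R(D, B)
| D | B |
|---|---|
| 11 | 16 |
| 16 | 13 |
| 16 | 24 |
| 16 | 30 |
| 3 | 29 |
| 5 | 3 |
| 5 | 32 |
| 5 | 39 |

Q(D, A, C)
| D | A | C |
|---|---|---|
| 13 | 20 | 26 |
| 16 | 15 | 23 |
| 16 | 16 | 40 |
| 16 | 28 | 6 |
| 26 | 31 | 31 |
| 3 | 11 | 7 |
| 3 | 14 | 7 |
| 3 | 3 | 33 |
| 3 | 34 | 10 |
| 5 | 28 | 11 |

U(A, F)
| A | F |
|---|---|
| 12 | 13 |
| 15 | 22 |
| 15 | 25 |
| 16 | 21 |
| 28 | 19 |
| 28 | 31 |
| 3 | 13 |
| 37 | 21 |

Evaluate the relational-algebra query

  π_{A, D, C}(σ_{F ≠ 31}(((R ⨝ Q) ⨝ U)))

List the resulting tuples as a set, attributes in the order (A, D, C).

{(15, 16, 23), (16, 16, 40), (28, 16, 6), (28, 5, 11), (3, 3, 33)}

Natural join on D: {(16, 13, 15, 23), (16, 13, 16, 40), (16, 13, 28, 6), (16, 24, 15, 23), (16, 24, 16, 40), (16, 24, 28, 6), (16, 30, 15, 23), (16, 30, 16, 40), (16, 30, 28, 6), (3, 29, 11, 7), (3, 29, 14, 7), (3, 29, 3, 33), (3, 29, 34, 10), (5, 3, 28, 11), (5, 32, 28, 11), (5, 39, 28, 11)}
Natural join on A: {(16, 13, 15, 23, 22), (16, 13, 15, 23, 25), (16, 13, 16, 40, 21), (16, 13, 28, 6, 19), (16, 13, 28, 6, 31), (16, 24, 15, 23, 22), (16, 24, 15, 23, 25), (16, 24, 16, 40, 21), (16, 24, 28, 6, 19), (16, 24, 28, 6, 31), (16, 30, 15, 23, 22), (16, 30, 15, 23, 25), (16, 30, 16, 40, 21), (16, 30, 28, 6, 19), (16, 30, 28, 6, 31), (3, 29, 3, 33, 13), (5, 3, 28, 11, 19), (5, 3, 28, 11, 31), (5, 32, 28, 11, 19), (5, 32, 28, 11, 31), (5, 39, 28, 11, 19), (5, 39, 28, 11, 31)}
σ[F ≠ 31]: keep tuples satisfying F ≠ 31 → {(16, 13, 15, 23, 22), (16, 13, 15, 23, 25), (16, 13, 16, 40, 21), (16, 13, 28, 6, 19), (16, 24, 15, 23, 22), (16, 24, 15, 23, 25), (16, 24, 16, 40, 21), (16, 24, 28, 6, 19), (16, 30, 15, 23, 22), (16, 30, 15, 23, 25), (16, 30, 16, 40, 21), (16, 30, 28, 6, 19), (3, 29, 3, 33, 13), (5, 3, 28, 11, 19), (5, 32, 28, 11, 19), (5, 39, 28, 11, 19)}
π_{A, D, C} gives {(15, 16, 23), (16, 16, 40), (28, 16, 6), (28, 5, 11), (3, 3, 33)} (11 duplicate(s) eliminated).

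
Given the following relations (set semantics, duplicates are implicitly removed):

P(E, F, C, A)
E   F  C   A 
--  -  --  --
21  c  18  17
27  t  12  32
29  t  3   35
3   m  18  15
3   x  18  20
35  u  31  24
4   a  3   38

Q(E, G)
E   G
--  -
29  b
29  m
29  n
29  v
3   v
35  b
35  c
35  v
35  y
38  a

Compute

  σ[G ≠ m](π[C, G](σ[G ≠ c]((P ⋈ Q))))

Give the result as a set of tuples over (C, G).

{(18, v), (3, b), (3, n), (3, v), (31, b), (31, v), (31, y)}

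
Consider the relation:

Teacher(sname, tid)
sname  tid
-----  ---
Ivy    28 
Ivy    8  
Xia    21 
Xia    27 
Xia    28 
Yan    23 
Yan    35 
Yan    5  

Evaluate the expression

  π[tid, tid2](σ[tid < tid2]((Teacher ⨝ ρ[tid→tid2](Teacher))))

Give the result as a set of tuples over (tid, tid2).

{(21, 27), (21, 28), (23, 35), (27, 28), (5, 23), (5, 35), (8, 28)}

ρ[tid→tid2]: schema becomes (sname, tid2); tuples unchanged.
Teacher ⋈ ρ[tid→tid2](Teacher) (natural join on sname): {(Ivy, 28, 28), (Ivy, 28, 8), (Ivy, 8, 28), (Ivy, 8, 8), (Xia, 21, 21), (Xia, 21, 27), (Xia, 21, 28), (Xia, 27, 21), (Xia, 27, 27), (Xia, 27, 28), (Xia, 28, 21), (Xia, 28, 27), (Xia, 28, 28), (Yan, 23, 23), (Yan, 23, 35), (Yan, 23, 5), (Yan, 35, 23), (Yan, 35, 35), (Yan, 35, 5), (Yan, 5, 23), (Yan, 5, 35), (Yan, 5, 5)}
Filtering on tid < tid2 leaves {(Ivy, 8, 28), (Xia, 21, 27), (Xia, 21, 28), (Xia, 27, 28), (Yan, 23, 35), (Yan, 5, 23), (Yan, 5, 35)}.
π[tid, tid2]: project onto (tid, tid2) → {(21, 27), (21, 28), (23, 35), (27, 28), (5, 23), (5, 35), (8, 28)}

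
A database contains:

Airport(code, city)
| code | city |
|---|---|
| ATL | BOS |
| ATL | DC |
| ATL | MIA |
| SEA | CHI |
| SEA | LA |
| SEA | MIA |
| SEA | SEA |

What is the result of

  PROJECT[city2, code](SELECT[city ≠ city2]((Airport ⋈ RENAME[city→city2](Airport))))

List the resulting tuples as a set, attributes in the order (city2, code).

ρ[city→city2]: schema becomes (code, city2); tuples unchanged.
Joining Airport and RENAME[city→city2](Airport) on code yields {(ATL, BOS, BOS), (ATL, BOS, DC), (ATL, BOS, MIA), (ATL, DC, BOS), (ATL, DC, DC), (ATL, DC, MIA), (ATL, MIA, BOS), (ATL, MIA, DC), (ATL, MIA, MIA), (SEA, CHI, CHI), (SEA, CHI, LA), (SEA, CHI, MIA), (SEA, CHI, SEA), (SEA, LA, CHI), (SEA, LA, LA), (SEA, LA, MIA), (SEA, LA, SEA), (SEA, MIA, CHI), (SEA, MIA, LA), (SEA, MIA, MIA), (SEA, MIA, SEA), (SEA, SEA, CHI), (SEA, SEA, LA), (SEA, SEA, MIA), (SEA, SEA, SEA)}.
σ[city ≠ city2]: keep tuples satisfying city ≠ city2 → {(ATL, BOS, DC), (ATL, BOS, MIA), (ATL, DC, BOS), (ATL, DC, MIA), (ATL, MIA, BOS), (ATL, MIA, DC), (SEA, CHI, LA), (SEA, CHI, MIA), (SEA, CHI, SEA), (SEA, LA, CHI), (SEA, LA, MIA), (SEA, LA, SEA), (SEA, MIA, CHI), (SEA, MIA, LA), (SEA, MIA, SEA), (SEA, SEA, CHI), (SEA, SEA, LA), (SEA, SEA, MIA)}
Projecting to city2, code (11 duplicate(s) eliminated): {(BOS, ATL), (CHI, SEA), (DC, ATL), (LA, SEA), (MIA, ATL), (MIA, SEA), (SEA, SEA)}

{(BOS, ATL), (CHI, SEA), (DC, ATL), (LA, SEA), (MIA, ATL), (MIA, SEA), (SEA, SEA)}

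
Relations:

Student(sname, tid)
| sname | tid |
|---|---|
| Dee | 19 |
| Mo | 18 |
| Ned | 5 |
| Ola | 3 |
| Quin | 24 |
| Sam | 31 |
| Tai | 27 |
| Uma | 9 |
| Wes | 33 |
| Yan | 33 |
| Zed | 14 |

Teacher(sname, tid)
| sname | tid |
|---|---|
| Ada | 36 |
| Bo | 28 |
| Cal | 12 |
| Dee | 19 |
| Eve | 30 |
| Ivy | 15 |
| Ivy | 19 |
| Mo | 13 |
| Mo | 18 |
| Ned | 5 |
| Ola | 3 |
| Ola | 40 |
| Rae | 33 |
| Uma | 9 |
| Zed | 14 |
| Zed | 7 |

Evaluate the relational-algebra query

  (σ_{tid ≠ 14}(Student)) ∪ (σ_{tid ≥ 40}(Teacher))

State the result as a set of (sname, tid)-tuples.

σ[tid ≠ 14]: keep tuples satisfying tid ≠ 14 → {(Dee, 19), (Mo, 18), (Ned, 5), (Ola, 3), (Quin, 24), (Sam, 31), (Tai, 27), (Uma, 9), (Wes, 33), (Yan, 33)}
σ[tid ≥ 40]: keep tuples satisfying tid ≥ 40 → {(Ola, 40)}
Taking the union: {(Dee, 19), (Mo, 18), (Ned, 5), (Ola, 3), (Ola, 40), (Quin, 24), (Sam, 31), (Tai, 27), (Uma, 9), (Wes, 33), (Yan, 33)}

{(Dee, 19), (Mo, 18), (Ned, 5), (Ola, 3), (Ola, 40), (Quin, 24), (Sam, 31), (Tai, 27), (Uma, 9), (Wes, 33), (Yan, 33)}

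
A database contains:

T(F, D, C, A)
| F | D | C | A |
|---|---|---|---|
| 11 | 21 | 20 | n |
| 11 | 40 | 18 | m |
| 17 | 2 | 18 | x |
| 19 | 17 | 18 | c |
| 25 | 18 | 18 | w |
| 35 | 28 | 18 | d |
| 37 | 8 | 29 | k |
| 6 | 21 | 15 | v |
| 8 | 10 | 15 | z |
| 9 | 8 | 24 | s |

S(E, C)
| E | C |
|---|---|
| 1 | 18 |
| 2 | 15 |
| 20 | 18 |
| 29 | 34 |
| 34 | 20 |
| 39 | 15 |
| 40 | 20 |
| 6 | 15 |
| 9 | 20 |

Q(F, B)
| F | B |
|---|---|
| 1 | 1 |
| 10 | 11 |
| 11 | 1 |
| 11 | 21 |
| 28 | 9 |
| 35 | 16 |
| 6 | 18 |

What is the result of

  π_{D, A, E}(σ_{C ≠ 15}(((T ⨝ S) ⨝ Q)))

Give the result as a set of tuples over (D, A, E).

{(21, n, 34), (21, n, 40), (21, n, 9), (28, d, 1), (28, d, 20), (40, m, 1), (40, m, 20)}

Natural join on C: {(11, 21, 20, n, 34), (11, 21, 20, n, 40), (11, 21, 20, n, 9), (11, 40, 18, m, 1), (11, 40, 18, m, 20), (17, 2, 18, x, 1), (17, 2, 18, x, 20), (19, 17, 18, c, 1), (19, 17, 18, c, 20), (25, 18, 18, w, 1), (25, 18, 18, w, 20), (35, 28, 18, d, 1), (35, 28, 18, d, 20), (6, 21, 15, v, 2), (6, 21, 15, v, 39), (6, 21, 15, v, 6), (8, 10, 15, z, 2), (8, 10, 15, z, 39), (8, 10, 15, z, 6)}
Natural join on F: {(11, 21, 20, n, 34, 1), (11, 21, 20, n, 34, 21), (11, 21, 20, n, 40, 1), (11, 21, 20, n, 40, 21), (11, 21, 20, n, 9, 1), (11, 21, 20, n, 9, 21), (11, 40, 18, m, 1, 1), (11, 40, 18, m, 1, 21), (11, 40, 18, m, 20, 1), (11, 40, 18, m, 20, 21), (35, 28, 18, d, 1, 16), (35, 28, 18, d, 20, 16), (6, 21, 15, v, 2, 18), (6, 21, 15, v, 39, 18), (6, 21, 15, v, 6, 18)}
Apply σ_{C ≠ 15}; surviving tuples: {(11, 21, 20, n, 34, 1), (11, 21, 20, n, 34, 21), (11, 21, 20, n, 40, 1), (11, 21, 20, n, 40, 21), (11, 21, 20, n, 9, 1), (11, 21, 20, n, 9, 21), (11, 40, 18, m, 1, 1), (11, 40, 18, m, 1, 21), (11, 40, 18, m, 20, 1), (11, 40, 18, m, 20, 21), (35, 28, 18, d, 1, 16), (35, 28, 18, d, 20, 16)}
π[D, A, E]: project onto (D, A, E) (5 duplicate(s) eliminated) → {(21, n, 34), (21, n, 40), (21, n, 9), (28, d, 1), (28, d, 20), (40, m, 1), (40, m, 20)}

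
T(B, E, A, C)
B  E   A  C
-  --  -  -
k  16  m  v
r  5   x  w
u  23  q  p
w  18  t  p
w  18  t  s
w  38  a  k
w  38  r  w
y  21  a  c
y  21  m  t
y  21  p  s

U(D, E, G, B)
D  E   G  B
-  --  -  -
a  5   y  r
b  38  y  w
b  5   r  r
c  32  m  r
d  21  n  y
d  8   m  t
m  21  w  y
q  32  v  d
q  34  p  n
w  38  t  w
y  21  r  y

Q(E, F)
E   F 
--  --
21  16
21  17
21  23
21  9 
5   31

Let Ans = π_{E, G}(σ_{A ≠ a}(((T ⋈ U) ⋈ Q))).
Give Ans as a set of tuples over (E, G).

{(21, n), (21, r), (21, w), (5, r), (5, y)}

Natural join on B, E: {(r, 5, x, w, a, y), (r, 5, x, w, b, r), (w, 38, a, k, b, y), (w, 38, a, k, w, t), (w, 38, r, w, b, y), (w, 38, r, w, w, t), (y, 21, a, c, d, n), (y, 21, a, c, m, w), (y, 21, a, c, y, r), (y, 21, m, t, d, n), (y, 21, m, t, m, w), (y, 21, m, t, y, r), (y, 21, p, s, d, n), (y, 21, p, s, m, w), (y, 21, p, s, y, r)}
Natural join on E: {(r, 5, x, w, a, y, 31), (r, 5, x, w, b, r, 31), (y, 21, a, c, d, n, 16), (y, 21, a, c, d, n, 17), (y, 21, a, c, d, n, 23), (y, 21, a, c, d, n, 9), (y, 21, a, c, m, w, 16), (y, 21, a, c, m, w, 17), (y, 21, a, c, m, w, 23), (y, 21, a, c, m, w, 9), (y, 21, a, c, y, r, 16), (y, 21, a, c, y, r, 17), (y, 21, a, c, y, r, 23), (y, 21, a, c, y, r, 9), (y, 21, m, t, d, n, 16), (y, 21, m, t, d, n, 17), (y, 21, m, t, d, n, 23), (y, 21, m, t, d, n, 9), (y, 21, m, t, m, w, 16), (y, 21, m, t, m, w, 17), (y, 21, m, t, m, w, 23), (y, 21, m, t, m, w, 9), (y, 21, m, t, y, r, 16), (y, 21, m, t, y, r, 17), (y, 21, m, t, y, r, 23), (y, 21, m, t, y, r, 9), (y, 21, p, s, d, n, 16), (y, 21, p, s, d, n, 17), (y, 21, p, s, d, n, 23), (y, 21, p, s, d, n, 9), (y, 21, p, s, m, w, 16), (y, 21, p, s, m, w, 17), (y, 21, p, s, m, w, 23), (y, 21, p, s, m, w, 9), (y, 21, p, s, y, r, 16), (y, 21, p, s, y, r, 17), (y, 21, p, s, y, r, 23), (y, 21, p, s, y, r, 9)}
σ[A ≠ a]: keep tuples satisfying A ≠ a → {(r, 5, x, w, a, y, 31), (r, 5, x, w, b, r, 31), (y, 21, m, t, d, n, 16), (y, 21, m, t, d, n, 17), (y, 21, m, t, d, n, 23), (y, 21, m, t, d, n, 9), (y, 21, m, t, m, w, 16), (y, 21, m, t, m, w, 17), (y, 21, m, t, m, w, 23), (y, 21, m, t, m, w, 9), (y, 21, m, t, y, r, 16), (y, 21, m, t, y, r, 17), (y, 21, m, t, y, r, 23), (y, 21, m, t, y, r, 9), (y, 21, p, s, d, n, 16), (y, 21, p, s, d, n, 17), (y, 21, p, s, d, n, 23), (y, 21, p, s, d, n, 9), (y, 21, p, s, m, w, 16), (y, 21, p, s, m, w, 17), (y, 21, p, s, m, w, 23), (y, 21, p, s, m, w, 9), (y, 21, p, s, y, r, 16), (y, 21, p, s, y, r, 17), (y, 21, p, s, y, r, 23), (y, 21, p, s, y, r, 9)}
Keep only column(s) E, G (21 duplicate(s) eliminated): {(21, n), (21, r), (21, w), (5, r), (5, y)}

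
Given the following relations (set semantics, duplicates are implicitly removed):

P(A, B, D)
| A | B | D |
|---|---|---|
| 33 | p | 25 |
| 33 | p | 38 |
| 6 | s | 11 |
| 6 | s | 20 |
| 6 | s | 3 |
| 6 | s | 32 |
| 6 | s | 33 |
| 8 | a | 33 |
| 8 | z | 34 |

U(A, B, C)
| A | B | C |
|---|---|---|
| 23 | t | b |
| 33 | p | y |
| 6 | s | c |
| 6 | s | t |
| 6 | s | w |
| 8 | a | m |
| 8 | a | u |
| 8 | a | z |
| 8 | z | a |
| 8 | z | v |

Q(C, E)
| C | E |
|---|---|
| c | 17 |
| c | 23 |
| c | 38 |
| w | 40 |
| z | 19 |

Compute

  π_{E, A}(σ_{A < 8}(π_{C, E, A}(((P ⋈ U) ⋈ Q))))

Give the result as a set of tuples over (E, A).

P ⋈ U (natural join on A, B): {(33, p, 25, y), (33, p, 38, y), (6, s, 11, c), (6, s, 11, t), (6, s, 11, w), (6, s, 20, c), (6, s, 20, t), (6, s, 20, w), (6, s, 3, c), (6, s, 3, t), (6, s, 3, w), (6, s, 32, c), (6, s, 32, t), (6, s, 32, w), (6, s, 33, c), (6, s, 33, t), (6, s, 33, w), (8, a, 33, m), (8, a, 33, u), (8, a, 33, z), (8, z, 34, a), (8, z, 34, v)}
(P ⋈ U) ⋈ Q (natural join on C): {(6, s, 11, c, 17), (6, s, 11, c, 23), (6, s, 11, c, 38), (6, s, 11, w, 40), (6, s, 20, c, 17), (6, s, 20, c, 23), (6, s, 20, c, 38), (6, s, 20, w, 40), (6, s, 3, c, 17), (6, s, 3, c, 23), (6, s, 3, c, 38), (6, s, 3, w, 40), (6, s, 32, c, 17), (6, s, 32, c, 23), (6, s, 32, c, 38), (6, s, 32, w, 40), (6, s, 33, c, 17), (6, s, 33, c, 23), (6, s, 33, c, 38), (6, s, 33, w, 40), (8, a, 33, z, 19)}
Projecting to C, E, A (16 duplicate(s) eliminated): {(c, 17, 6), (c, 23, 6), (c, 38, 6), (w, 40, 6), (z, 19, 8)}
Selection A < 8: {(c, 17, 6), (c, 23, 6), (c, 38, 6), (w, 40, 6)}
Projecting to E, A: {(17, 6), (23, 6), (38, 6), (40, 6)}

{(17, 6), (23, 6), (38, 6), (40, 6)}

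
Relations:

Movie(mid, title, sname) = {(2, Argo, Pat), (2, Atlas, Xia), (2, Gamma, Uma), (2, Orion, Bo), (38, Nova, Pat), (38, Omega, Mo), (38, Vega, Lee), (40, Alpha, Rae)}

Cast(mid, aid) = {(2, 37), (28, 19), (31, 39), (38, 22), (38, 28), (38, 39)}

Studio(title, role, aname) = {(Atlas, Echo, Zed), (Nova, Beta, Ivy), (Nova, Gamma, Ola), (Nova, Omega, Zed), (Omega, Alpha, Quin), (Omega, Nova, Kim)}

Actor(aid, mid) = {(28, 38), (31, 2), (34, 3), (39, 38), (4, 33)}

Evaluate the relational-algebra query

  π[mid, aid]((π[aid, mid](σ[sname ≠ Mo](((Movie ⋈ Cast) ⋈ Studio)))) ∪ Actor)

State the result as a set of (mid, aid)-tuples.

{(2, 31), (2, 37), (3, 34), (33, 4), (38, 22), (38, 28), (38, 39)}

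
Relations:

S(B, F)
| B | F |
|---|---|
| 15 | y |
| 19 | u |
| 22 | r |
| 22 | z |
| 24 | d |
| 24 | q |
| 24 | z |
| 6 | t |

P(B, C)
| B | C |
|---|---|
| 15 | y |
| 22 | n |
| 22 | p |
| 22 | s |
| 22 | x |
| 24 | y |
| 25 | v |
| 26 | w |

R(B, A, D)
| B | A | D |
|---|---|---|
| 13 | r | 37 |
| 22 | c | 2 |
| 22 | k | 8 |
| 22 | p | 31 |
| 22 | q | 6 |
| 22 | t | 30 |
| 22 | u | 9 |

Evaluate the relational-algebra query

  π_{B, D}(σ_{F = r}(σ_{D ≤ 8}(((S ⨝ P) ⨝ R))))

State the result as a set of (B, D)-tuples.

{(22, 2), (22, 6), (22, 8)}

S ⋈ P (natural join on B): {(15, y, y), (22, r, n), (22, r, p), (22, r, s), (22, r, x), (22, z, n), (22, z, p), (22, z, s), (22, z, x), (24, d, y), (24, q, y), (24, z, y)}
(S ⨝ P) ⋈ R (natural join on B): {(22, r, n, c, 2), (22, r, n, k, 8), (22, r, n, p, 31), (22, r, n, q, 6), (22, r, n, t, 30), (22, r, n, u, 9), (22, r, p, c, 2), (22, r, p, k, 8), (22, r, p, p, 31), (22, r, p, q, 6), (22, r, p, t, 30), (22, r, p, u, 9), (22, r, s, c, 2), (22, r, s, k, 8), (22, r, s, p, 31), (22, r, s, q, 6), (22, r, s, t, 30), (22, r, s, u, 9), (22, r, x, c, 2), (22, r, x, k, 8), (22, r, x, p, 31), (22, r, x, q, 6), (22, r, x, t, 30), (22, r, x, u, 9), (22, z, n, c, 2), (22, z, n, k, 8), (22, z, n, p, 31), (22, z, n, q, 6), (22, z, n, t, 30), (22, z, n, u, 9), (22, z, p, c, 2), (22, z, p, k, 8), (22, z, p, p, 31), (22, z, p, q, 6), (22, z, p, t, 30), (22, z, p, u, 9), (22, z, s, c, 2), (22, z, s, k, 8), (22, z, s, p, 31), (22, z, s, q, 6), (22, z, s, t, 30), (22, z, s, u, 9), (22, z, x, c, 2), (22, z, x, k, 8), (22, z, x, p, 31), (22, z, x, q, 6), (22, z, x, t, 30), (22, z, x, u, 9)}
Apply σ_{D ≤ 8}; surviving tuples: {(22, r, n, c, 2), (22, r, n, k, 8), (22, r, n, q, 6), (22, r, p, c, 2), (22, r, p, k, 8), (22, r, p, q, 6), (22, r, s, c, 2), (22, r, s, k, 8), (22, r, s, q, 6), (22, r, x, c, 2), (22, r, x, k, 8), (22, r, x, q, 6), (22, z, n, c, 2), (22, z, n, k, 8), (22, z, n, q, 6), (22, z, p, c, 2), (22, z, p, k, 8), (22, z, p, q, 6), (22, z, s, c, 2), (22, z, s, k, 8), (22, z, s, q, 6), (22, z, x, c, 2), (22, z, x, k, 8), (22, z, x, q, 6)}
Apply σ_{F = r}; surviving tuples: {(22, r, n, c, 2), (22, r, n, k, 8), (22, r, n, q, 6), (22, r, p, c, 2), (22, r, p, k, 8), (22, r, p, q, 6), (22, r, s, c, 2), (22, r, s, k, 8), (22, r, s, q, 6), (22, r, x, c, 2), (22, r, x, k, 8), (22, r, x, q, 6)}
Keep only column(s) B, D (9 duplicate(s) eliminated): {(22, 2), (22, 6), (22, 8)}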